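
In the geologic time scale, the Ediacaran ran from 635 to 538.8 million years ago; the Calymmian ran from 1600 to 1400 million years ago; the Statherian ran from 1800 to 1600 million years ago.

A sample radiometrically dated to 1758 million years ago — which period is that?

1758 Ma lies between 1800 and 1600 Ma, so it falls in the Statherian.

Statherian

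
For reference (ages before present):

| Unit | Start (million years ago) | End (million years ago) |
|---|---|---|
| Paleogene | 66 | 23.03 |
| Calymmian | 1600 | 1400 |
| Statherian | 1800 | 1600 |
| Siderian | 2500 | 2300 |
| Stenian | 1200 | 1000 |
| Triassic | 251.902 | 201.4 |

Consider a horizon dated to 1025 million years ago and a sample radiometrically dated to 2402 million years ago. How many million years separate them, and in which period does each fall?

1377 million years apart; the first in the Stenian, the second in the Siderian

Elapsed time: 2402 − 1025 = 1377 Myr.
1025 Ma lies within 1200–1000 Ma: Stenian.
2402 Ma lies within 2500–2300 Ma: Siderian.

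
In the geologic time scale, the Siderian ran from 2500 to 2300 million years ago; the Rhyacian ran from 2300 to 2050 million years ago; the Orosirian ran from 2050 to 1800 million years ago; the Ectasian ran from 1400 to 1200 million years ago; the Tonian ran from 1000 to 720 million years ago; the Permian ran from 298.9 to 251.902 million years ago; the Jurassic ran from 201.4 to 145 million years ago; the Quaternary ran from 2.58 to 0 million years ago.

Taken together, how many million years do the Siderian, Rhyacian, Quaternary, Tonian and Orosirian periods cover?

Duration is start − end for each: (2500 − 2300) + (2300 − 2050) + (2.58 − 0) + (1000 − 720) + (2050 − 1800).
That is 200 + 250 + 2.58 + 280 + 250, which totals 982.58 million years.

982.58 million years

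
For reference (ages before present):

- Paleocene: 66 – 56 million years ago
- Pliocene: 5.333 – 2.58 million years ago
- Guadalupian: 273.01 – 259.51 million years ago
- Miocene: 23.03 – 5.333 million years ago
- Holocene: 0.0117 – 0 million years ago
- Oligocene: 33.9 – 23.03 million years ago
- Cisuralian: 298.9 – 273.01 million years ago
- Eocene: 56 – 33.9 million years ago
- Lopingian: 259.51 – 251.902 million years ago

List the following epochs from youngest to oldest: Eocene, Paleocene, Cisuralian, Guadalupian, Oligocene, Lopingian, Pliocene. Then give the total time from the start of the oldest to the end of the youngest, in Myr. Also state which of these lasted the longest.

Pliocene, Oligocene, Eocene, Paleocene, Lopingian, Guadalupian, Cisuralian; total span 296.32 Myr; longest is Cisuralian

Start ages (Ma): Cisuralian 298.9, Guadalupian 273.01, Lopingian 259.51, Paleocene 66, Eocene 56, Oligocene 33.9, Pliocene 5.333.
Ordered youngest to oldest: Pliocene, Oligocene, Eocene, Paleocene, Lopingian, Guadalupian, Cisuralian.
Span = 298.9 − 2.58 = 296.32 Myr.
Durations: Oligocene 10.87, Pliocene 2.753, Guadalupian 13.5, Paleocene 10, Cisuralian 25.89, Eocene 22.1, Lopingian 7.608 → longest is Cisuralian (25.89 Myr).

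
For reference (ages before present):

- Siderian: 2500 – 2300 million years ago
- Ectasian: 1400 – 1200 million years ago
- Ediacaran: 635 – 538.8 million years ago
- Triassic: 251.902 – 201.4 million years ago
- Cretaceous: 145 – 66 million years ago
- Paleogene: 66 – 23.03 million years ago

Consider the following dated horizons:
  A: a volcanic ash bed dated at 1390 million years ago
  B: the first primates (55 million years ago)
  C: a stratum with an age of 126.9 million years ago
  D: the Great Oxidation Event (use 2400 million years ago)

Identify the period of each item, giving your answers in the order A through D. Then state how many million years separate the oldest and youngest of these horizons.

A — Ectasian; B — Paleogene; C — Cretaceous; D — Siderian; span 2345 million years

Match each age against the start–end ranges in the excerpt: A = 1390 Ma → Ectasian (1400–1200); B = 55 Ma → Paleogene (66–23.03); C = 126.9 Ma → Cretaceous (145–66); D = 2400 Ma → Siderian (2500–2300).
The largest age is 2400 Ma and the smallest is 55 Ma; their difference is 2345 Myr.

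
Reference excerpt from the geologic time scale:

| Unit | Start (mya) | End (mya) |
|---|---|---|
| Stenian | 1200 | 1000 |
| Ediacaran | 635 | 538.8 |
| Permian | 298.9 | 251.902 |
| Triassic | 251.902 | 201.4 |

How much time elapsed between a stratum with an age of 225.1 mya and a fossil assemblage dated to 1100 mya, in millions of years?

874.9 million years

1100 − 225.1 = 874.9 million years.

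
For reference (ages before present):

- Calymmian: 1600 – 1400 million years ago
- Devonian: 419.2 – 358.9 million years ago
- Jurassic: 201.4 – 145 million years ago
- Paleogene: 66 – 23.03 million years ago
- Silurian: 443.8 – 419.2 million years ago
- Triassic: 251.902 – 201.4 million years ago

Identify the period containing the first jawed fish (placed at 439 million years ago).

Silurian

439 Ma lies between 443.8 and 419.2 Ma, so it falls in the Silurian.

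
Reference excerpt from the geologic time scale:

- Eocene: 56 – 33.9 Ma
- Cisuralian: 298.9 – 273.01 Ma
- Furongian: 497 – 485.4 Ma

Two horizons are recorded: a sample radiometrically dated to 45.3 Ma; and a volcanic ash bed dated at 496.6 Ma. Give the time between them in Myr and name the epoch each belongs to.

Elapsed time: 496.6 − 45.3 = 451.3 Myr.
45.3 Ma lies within 56–33.9 Ma: Eocene.
496.6 Ma lies within 497–485.4 Ma: Furongian.

451.3 million years apart; the first in the Eocene, the second in the Furongian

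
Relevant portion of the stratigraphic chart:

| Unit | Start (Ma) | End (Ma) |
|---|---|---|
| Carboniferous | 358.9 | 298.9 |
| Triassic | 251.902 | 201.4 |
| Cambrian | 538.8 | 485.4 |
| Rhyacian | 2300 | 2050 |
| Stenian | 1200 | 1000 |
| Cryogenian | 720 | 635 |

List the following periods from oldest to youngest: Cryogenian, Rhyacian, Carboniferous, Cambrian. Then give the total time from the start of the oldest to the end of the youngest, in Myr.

Rhyacian → Cryogenian → Cambrian → Carboniferous; total span 2001.1 Myr

From the excerpt: Cryogenian 720–635; Rhyacian 2300–2050; Carboniferous 358.9–298.9; Cambrian 538.8–485.4 (Ma).
Larger Ma is earlier, so the oldest is Rhyacian and the youngest is Carboniferous; oldest to youngest: Rhyacian, Cryogenian, Cambrian, Carboniferous.
Oldest start 2300 minus youngest end 298.9 gives 2001.1 Myr overall.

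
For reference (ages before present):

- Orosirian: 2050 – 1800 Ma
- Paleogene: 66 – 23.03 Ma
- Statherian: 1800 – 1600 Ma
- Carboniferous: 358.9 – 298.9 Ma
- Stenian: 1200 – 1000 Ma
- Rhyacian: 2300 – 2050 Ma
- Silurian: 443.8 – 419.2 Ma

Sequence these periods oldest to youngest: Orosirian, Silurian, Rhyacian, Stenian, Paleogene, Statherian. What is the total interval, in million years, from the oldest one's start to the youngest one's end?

Start ages (Ma): Rhyacian 2300, Orosirian 2050, Statherian 1800, Stenian 1200, Silurian 443.8, Paleogene 66.
Ordered oldest to youngest: Rhyacian, Orosirian, Statherian, Stenian, Silurian, Paleogene.
Span = 2300 − 23.03 = 2276.97 Myr.

Rhyacian, Orosirian, Statherian, Stenian, Silurian, Paleogene; total span 2276.97 Myr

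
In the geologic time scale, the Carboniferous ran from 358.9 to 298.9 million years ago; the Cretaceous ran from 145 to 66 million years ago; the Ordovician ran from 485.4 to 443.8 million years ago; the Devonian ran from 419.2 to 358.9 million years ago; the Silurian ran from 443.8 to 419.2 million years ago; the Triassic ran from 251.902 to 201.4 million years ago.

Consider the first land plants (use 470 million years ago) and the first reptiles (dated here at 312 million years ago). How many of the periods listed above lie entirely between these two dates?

470 Ma sits inside the Ordovician (485.4–443.8) and 312 Ma inside the Carboniferous (358.9–298.9); neither of those is wholly between the two dates.
The listed periods lying completely between them are Silurian, Devonian — 2 in all.

2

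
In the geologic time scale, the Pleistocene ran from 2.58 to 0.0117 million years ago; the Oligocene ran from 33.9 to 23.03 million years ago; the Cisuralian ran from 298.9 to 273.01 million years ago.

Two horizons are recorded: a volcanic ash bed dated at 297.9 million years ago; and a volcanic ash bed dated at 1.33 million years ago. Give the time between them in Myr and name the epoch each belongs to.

296.57 million years apart; the first in the Cisuralian, the second in the Pleistocene

Elapsed time: 297.9 − 1.33 = 296.57 Myr.
297.9 Ma lies within 298.9–273.01 Ma: Cisuralian.
1.33 Ma lies within 2.58–0.0117 Ma: Pleistocene.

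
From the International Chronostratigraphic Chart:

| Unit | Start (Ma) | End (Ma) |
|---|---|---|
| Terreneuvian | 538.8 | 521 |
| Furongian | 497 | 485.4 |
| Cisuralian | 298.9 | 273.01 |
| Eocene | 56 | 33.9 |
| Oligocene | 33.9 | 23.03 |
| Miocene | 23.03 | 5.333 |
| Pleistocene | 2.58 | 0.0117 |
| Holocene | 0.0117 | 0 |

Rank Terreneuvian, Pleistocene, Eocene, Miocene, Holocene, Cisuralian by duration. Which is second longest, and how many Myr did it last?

Durations: Terreneuvian 17.8; Pleistocene 2.5683; Eocene 22.1; Miocene 17.697; Holocene 0.0117; Cisuralian 25.89 Myr.
Sorted longest-first: Cisuralian (25.89), Eocene (22.1), Terreneuvian (17.8), Miocene (17.697), Pleistocene (2.5683), Holocene (0.0117).
The second longest is Eocene at 22.1 Myr.

Eocene, 22.1 million years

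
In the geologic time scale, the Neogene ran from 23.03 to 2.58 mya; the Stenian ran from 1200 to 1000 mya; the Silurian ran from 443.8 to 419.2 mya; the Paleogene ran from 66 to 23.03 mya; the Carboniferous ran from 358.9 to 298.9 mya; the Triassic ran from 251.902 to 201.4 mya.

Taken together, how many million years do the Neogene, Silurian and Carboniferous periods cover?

Duration is start − end for each: (23.03 − 2.58) + (443.8 − 419.2) + (358.9 − 298.9).
That is 20.45 + 24.6 + 60, which totals 105.05 million years.

105.05 million years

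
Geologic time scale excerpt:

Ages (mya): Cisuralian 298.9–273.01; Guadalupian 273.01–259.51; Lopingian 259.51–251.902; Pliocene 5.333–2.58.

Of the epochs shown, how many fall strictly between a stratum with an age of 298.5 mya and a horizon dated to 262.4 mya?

The older date is 298.5 Ma and the younger is 262.4 Ma.
No epoch both begins after 298.5 Ma and ends before 262.4 Ma, so the count is 0.

0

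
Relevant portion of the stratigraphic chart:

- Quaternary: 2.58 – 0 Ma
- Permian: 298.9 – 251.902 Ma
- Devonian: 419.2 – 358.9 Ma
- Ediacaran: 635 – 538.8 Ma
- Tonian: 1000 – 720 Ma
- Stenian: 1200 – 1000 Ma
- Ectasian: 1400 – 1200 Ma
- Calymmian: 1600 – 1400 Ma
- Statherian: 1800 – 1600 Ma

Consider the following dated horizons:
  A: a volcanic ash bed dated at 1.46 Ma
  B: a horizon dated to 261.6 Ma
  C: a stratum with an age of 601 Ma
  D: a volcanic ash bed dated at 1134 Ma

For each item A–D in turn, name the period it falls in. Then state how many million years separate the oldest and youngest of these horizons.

A: 1.46 Ma lies in 2.58–0 Ma, so Quaternary.
B: 261.6 Ma lies in 298.9–251.902 Ma, so Permian.
C: 601 Ma lies in 635–538.8 Ma, so Ediacaran.
D: 1134 Ma lies in 1200–1000 Ma, so Stenian.
Oldest = 1134 Ma, youngest = 1.46 Ma → span 1132.54 Myr.

A — Quaternary; B — Permian; C — Ediacaran; D — Stenian; span 1132.54 million years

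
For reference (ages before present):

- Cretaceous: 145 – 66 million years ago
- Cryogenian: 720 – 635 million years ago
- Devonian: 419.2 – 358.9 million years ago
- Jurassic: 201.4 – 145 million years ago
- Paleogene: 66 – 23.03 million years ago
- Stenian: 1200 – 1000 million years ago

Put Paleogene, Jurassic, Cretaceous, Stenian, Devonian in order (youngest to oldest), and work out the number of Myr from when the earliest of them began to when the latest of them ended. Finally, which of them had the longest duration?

Paleogene → Cretaceous → Jurassic → Devonian → Stenian; total span 1176.97 Myr; longest is Stenian

Start ages (Ma): Stenian 1200, Devonian 419.2, Jurassic 201.4, Cretaceous 145, Paleogene 66.
Ordered youngest to oldest: Paleogene, Cretaceous, Jurassic, Devonian, Stenian.
Span = 1200 − 23.03 = 1176.97 Myr.
Durations: Cretaceous 79, Paleogene 42.97, Jurassic 56.4, Stenian 200, Devonian 60.3 → longest is Stenian (200 Myr).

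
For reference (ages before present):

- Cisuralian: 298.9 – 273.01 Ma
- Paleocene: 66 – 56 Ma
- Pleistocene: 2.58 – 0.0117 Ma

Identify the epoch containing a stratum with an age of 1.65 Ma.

Pleistocene

1.65 Ma lies between 2.58 and 0.0117 Ma, so it falls in the Pleistocene.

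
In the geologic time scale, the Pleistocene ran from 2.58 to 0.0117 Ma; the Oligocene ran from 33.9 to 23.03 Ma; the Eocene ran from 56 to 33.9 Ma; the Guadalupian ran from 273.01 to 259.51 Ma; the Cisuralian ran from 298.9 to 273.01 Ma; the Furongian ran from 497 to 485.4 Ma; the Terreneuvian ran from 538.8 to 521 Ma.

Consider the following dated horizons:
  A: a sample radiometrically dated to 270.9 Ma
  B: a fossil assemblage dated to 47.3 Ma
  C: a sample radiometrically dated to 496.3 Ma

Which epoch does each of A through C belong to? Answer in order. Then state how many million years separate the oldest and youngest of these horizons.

Match each age against the start–end ranges in the excerpt: A = 270.9 Ma → Guadalupian (273.01–259.51); B = 47.3 Ma → Eocene (56–33.9); C = 496.3 Ma → Furongian (497–485.4).
The largest age is 496.3 Ma and the smallest is 47.3 Ma; their difference is 449 Myr.

A — Guadalupian; B — Eocene; C — Furongian; span 449 million years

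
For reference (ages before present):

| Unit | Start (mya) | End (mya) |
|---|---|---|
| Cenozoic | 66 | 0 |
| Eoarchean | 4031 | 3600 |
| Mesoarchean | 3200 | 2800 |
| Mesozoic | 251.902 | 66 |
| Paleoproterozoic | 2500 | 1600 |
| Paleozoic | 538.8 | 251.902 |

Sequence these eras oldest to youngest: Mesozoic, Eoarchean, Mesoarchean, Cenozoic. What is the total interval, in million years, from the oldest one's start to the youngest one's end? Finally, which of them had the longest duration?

Start ages (Ma): Eoarchean 4031, Mesoarchean 3200, Mesozoic 251.902, Cenozoic 66.
Ordered oldest to youngest: Eoarchean, Mesoarchean, Mesozoic, Cenozoic.
Span = 4031 − 0 = 4031 Myr.
Durations: Mesoarchean 400, Mesozoic 185.902, Cenozoic 66, Eoarchean 431 → longest is Eoarchean (431 Myr).

Eoarchean, Mesoarchean, Mesozoic, Cenozoic; total span 4031 Myr; longest is Eoarchean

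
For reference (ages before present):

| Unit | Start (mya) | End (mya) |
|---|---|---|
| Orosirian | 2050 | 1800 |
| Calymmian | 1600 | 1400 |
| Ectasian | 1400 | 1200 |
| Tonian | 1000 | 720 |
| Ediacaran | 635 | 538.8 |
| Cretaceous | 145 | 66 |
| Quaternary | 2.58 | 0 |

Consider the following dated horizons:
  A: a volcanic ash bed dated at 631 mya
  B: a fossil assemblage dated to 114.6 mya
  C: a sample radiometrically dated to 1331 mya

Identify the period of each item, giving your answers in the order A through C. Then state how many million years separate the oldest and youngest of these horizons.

A — Ediacaran; B — Cretaceous; C — Ectasian; span 1216.4 million years

Match each age against the start–end ranges in the excerpt: A = 631 Ma → Ediacaran (635–538.8); B = 114.6 Ma → Cretaceous (145–66); C = 1331 Ma → Ectasian (1400–1200).
The largest age is 1331 Ma and the smallest is 114.6 Ma; their difference is 1216.4 Myr.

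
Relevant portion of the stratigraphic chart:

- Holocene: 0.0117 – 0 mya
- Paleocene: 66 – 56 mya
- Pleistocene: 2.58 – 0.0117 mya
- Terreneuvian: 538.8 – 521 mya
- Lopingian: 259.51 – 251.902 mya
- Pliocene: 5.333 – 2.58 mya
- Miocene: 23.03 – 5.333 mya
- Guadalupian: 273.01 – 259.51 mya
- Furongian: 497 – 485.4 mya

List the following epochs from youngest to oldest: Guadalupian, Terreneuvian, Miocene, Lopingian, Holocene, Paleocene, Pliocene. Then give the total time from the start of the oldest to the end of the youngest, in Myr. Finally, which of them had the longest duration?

Holocene, Pliocene, Miocene, Paleocene, Lopingian, Guadalupian, Terreneuvian; total span 538.8 Myr; longest is Terreneuvian

Start ages (Ma): Terreneuvian 538.8, Guadalupian 273.01, Lopingian 259.51, Paleocene 66, Miocene 23.03, Pliocene 5.333, Holocene 0.0117.
Ordered youngest to oldest: Holocene, Pliocene, Miocene, Paleocene, Lopingian, Guadalupian, Terreneuvian.
Span = 538.8 − 0 = 538.8 Myr.
Durations: Lopingian 7.608, Pliocene 2.753, Holocene 0.0117, Miocene 17.697, Guadalupian 13.5, Paleocene 10, Terreneuvian 17.8 → longest is Terreneuvian (17.8 Myr).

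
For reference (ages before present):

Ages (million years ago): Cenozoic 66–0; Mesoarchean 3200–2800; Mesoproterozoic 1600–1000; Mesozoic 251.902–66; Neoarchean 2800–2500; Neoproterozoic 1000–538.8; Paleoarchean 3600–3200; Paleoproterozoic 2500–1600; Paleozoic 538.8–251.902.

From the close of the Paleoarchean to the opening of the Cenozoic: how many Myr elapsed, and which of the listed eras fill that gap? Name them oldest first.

3134 million years; Mesoarchean, Neoarchean, Paleoproterozoic, Mesoproterozoic, Neoproterozoic, Paleozoic, Mesozoic

End of Paleoarchean = 3200 Ma; start of Cenozoic = 66 Ma.
Gap = 3200 − 66 = 3134 Myr.
Eras wholly inside 3200–66 Ma: Mesoarchean (3200–2800), Neoarchean (2800–2500), Paleoproterozoic (2500–1600), Mesoproterozoic (1600–1000), Neoproterozoic (1000–538.8), Paleozoic (538.8–251.902), Mesozoic (251.902–66).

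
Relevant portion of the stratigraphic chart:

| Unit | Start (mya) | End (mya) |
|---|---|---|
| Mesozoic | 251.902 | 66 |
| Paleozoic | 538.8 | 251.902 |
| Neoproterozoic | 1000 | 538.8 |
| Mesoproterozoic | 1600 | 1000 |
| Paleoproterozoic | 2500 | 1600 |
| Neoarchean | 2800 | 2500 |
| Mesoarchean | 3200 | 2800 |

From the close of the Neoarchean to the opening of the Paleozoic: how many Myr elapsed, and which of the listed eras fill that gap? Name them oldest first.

1961.2 million years; Paleoproterozoic, Mesoproterozoic, Neoproterozoic

End of Neoarchean = 2500 Ma; start of Paleozoic = 538.8 Ma.
Gap = 2500 − 538.8 = 1961.2 Myr.
Eras wholly inside 2500–538.8 Ma: Paleoproterozoic (2500–1600), Mesoproterozoic (1600–1000), Neoproterozoic (1000–538.8).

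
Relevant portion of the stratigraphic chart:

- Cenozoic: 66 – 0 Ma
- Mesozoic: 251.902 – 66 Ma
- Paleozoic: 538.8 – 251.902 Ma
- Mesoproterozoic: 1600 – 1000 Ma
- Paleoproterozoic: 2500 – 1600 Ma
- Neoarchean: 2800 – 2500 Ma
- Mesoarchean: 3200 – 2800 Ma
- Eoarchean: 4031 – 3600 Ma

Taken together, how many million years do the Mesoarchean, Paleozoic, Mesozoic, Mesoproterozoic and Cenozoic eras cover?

Each duration: Mesoarchean = 400; Paleozoic = 286.898; Mesozoic = 185.902; Mesoproterozoic = 600; Cenozoic = 66.
Sum: 400 + 286.898 + 185.902 + 600 + 66 = 1538.8 Myr.

1538.8 million years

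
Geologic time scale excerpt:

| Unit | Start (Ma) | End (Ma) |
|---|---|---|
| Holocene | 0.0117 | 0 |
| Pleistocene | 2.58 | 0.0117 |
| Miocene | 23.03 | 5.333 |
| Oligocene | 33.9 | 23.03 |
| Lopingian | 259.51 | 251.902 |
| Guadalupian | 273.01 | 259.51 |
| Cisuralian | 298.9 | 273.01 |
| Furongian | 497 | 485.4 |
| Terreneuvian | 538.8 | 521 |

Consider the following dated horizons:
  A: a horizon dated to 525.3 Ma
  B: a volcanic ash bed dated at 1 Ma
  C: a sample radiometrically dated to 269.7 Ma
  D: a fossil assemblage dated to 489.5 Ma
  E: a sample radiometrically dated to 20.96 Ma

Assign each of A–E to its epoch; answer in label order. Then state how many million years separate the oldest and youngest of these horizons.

Match each age against the start–end ranges in the excerpt: A = 525.3 Ma → Terreneuvian (538.8–521); B = 1 Ma → Pleistocene (2.58–0.0117); C = 269.7 Ma → Guadalupian (273.01–259.51); D = 489.5 Ma → Furongian (497–485.4); E = 20.96 Ma → Miocene (23.03–5.333).
The largest age is 525.3 Ma and the smallest is 1 Ma; their difference is 524.3 Myr.

A — Terreneuvian; B — Pleistocene; C — Guadalupian; D — Furongian; E — Miocene; span 524.3 million years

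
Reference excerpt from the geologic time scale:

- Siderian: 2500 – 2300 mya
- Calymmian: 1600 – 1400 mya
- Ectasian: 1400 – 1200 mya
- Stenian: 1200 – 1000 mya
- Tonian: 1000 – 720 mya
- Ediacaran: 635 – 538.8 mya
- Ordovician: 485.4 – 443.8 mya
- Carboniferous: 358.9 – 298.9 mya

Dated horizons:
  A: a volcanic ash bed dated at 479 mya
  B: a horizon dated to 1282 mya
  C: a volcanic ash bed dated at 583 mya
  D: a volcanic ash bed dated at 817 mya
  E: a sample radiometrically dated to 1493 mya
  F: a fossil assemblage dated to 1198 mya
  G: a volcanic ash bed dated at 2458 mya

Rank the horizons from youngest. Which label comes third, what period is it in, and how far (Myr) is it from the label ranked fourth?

D, in the Tonian; 381 million years to F

Smaller Ma means younger, so youngest first: A 479 < C 583 < D 817 < F 1198 < B 1282 < E 1493 < G 2458.
Counting 3 along gives D (817 Ma); the excerpt puts that inside the Tonian, 1000–720 Ma.
Next in line is F (1198 Ma), and 1198 − 817 = 381 Myr.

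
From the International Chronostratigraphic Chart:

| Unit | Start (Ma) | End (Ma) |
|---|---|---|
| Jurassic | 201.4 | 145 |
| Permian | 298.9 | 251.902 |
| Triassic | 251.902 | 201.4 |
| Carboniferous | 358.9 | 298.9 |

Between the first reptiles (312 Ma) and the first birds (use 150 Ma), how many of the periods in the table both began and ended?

2

312 Ma sits inside the Carboniferous (358.9–298.9) and 150 Ma inside the Jurassic (201.4–145); neither of those is wholly between the two dates.
The listed periods lying completely between them are Permian, Triassic — 2 in all.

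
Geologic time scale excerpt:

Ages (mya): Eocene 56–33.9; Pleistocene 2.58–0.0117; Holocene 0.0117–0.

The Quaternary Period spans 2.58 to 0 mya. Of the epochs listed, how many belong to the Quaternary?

Epochs inside 2.58–0 Ma: Pleistocene, Holocene — 2 in total.

2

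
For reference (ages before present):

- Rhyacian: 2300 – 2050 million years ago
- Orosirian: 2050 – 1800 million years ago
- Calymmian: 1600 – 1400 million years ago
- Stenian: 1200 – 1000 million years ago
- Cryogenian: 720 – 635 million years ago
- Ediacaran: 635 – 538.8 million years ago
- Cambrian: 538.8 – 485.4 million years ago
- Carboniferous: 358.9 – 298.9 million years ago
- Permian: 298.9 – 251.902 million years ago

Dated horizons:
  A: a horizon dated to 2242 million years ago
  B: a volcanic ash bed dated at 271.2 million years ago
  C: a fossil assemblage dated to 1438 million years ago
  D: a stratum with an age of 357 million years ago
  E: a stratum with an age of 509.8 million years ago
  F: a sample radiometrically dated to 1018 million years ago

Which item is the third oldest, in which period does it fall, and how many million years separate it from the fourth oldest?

Larger Ma means older, so oldest first: A 2242 > C 1438 > F 1018 > E 509.8 > D 357 > B 271.2.
Counting 3 along gives F (1018 Ma); the excerpt puts that inside the Stenian, 1200–1000 Ma.
Next in line is E (509.8 Ma), and 1018 − 509.8 = 508.2 Myr.

F, in the Stenian; 508.2 million years to E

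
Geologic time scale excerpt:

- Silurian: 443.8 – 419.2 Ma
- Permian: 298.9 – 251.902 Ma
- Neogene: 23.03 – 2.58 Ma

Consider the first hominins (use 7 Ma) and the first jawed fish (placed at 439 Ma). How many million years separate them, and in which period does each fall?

432 million years apart; the first in the Neogene, the second in the Silurian

Elapsed time: 439 − 7 = 432 Myr.
7 Ma lies within 23.03–2.58 Ma: Neogene.
439 Ma lies within 443.8–419.2 Ma: Silurian.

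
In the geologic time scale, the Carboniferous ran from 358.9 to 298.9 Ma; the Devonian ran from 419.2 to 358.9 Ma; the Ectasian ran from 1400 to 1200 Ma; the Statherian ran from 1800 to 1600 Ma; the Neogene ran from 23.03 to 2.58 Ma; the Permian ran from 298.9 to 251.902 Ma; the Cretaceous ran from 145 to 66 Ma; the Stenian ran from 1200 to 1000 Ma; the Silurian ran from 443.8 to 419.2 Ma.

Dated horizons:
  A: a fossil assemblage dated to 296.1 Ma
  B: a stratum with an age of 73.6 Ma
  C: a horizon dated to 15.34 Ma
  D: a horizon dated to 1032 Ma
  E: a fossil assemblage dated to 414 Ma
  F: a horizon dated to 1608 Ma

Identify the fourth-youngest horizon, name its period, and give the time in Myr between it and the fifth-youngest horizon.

Sorted youngest-first by Ma: C (15.34), B (73.6), A (296.1), E (414), D (1032), F (1608).
The fourth youngest is E at 414 Ma, which lies in 419.2–358.9 Ma: the Devonian.
The fifth youngest is D at 1032 Ma; separation = |414 − 1032| = 618 Myr.

E, in the Devonian; 618 million years to D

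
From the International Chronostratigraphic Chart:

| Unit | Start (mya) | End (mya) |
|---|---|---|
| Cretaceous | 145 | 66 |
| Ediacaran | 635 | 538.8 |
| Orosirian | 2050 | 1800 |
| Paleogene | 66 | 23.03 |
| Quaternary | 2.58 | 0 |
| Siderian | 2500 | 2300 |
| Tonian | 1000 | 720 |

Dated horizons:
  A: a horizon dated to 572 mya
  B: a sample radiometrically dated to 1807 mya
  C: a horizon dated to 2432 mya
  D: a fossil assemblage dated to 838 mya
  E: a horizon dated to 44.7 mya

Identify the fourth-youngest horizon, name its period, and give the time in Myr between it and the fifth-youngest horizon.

B, in the Orosirian; 625 million years to C

Smaller Ma means younger, so youngest first: E 44.7 < A 572 < D 838 < B 1807 < C 2432.
Counting 4 along gives B (1807 Ma); the excerpt puts that inside the Orosirian, 2050–1800 Ma.
Next in line is C (2432 Ma), and 2432 − 1807 = 625 Myr.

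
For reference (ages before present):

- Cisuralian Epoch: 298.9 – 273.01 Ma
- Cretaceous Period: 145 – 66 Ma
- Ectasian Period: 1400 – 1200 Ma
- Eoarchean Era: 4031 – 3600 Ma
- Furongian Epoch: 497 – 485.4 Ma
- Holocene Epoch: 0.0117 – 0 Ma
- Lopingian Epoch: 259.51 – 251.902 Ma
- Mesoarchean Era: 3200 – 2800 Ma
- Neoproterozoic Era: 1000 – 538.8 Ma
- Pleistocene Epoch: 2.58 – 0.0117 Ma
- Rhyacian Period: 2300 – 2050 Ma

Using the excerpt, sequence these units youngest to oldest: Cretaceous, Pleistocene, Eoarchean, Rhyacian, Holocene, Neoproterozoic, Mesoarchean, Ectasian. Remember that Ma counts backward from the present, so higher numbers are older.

Holocene → Pleistocene → Cretaceous → Neoproterozoic → Ectasian → Rhyacian → Mesoarchean → Eoarchean

The oldest of these is Eoarchean (starts 4031 Ma) and the youngest is Holocene (ends 0 Ma).
In between, by decreasing start age: Mesoarchean (3200), Rhyacian (2300), Ectasian (1400), Neoproterozoic (1000), Cretaceous (145), Pleistocene (2.58).
Listing youngest first means reversing that sequence.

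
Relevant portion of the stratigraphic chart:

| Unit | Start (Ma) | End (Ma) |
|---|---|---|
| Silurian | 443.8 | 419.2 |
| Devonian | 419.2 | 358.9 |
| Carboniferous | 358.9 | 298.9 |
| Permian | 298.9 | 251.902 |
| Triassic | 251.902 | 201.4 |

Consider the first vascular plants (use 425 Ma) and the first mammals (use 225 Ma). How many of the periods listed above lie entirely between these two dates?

3

The older date is 425 Ma and the younger is 225 Ma.
Periods with start < 425 and end > 225 Ma: Devonian (419.2–358.9), Carboniferous (358.9–298.9), Permian (298.9–251.902).
That is 3 complete periods.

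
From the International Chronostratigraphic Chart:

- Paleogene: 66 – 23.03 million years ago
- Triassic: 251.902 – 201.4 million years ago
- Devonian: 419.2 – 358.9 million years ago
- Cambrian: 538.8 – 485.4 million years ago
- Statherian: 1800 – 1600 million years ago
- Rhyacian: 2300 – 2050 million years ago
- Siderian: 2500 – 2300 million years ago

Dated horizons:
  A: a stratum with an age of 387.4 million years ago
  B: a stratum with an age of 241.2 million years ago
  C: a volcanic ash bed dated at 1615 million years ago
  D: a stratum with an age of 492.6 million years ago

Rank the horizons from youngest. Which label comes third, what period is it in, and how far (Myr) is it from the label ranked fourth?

D, in the Cambrian; 1122.4 million years to C

Smaller Ma means younger, so youngest first: B 241.2 < A 387.4 < D 492.6 < C 1615.
Counting 3 along gives D (492.6 Ma); the excerpt puts that inside the Cambrian, 538.8–485.4 Ma.
Next in line is C (1615 Ma), and 1615 − 492.6 = 1122.4 Myr.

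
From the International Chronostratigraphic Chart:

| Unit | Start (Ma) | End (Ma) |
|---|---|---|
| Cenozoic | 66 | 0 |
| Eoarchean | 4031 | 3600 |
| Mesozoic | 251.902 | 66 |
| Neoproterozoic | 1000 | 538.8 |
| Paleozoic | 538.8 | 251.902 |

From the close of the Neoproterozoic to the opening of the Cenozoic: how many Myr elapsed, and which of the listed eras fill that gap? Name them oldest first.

472.8 million years; Paleozoic, Mesozoic

The Neoproterozoic closes at 538.8 Ma and the Cenozoic opens at 66 Ma, so the interval is 538.8 − 66 = 472.8 Myr.
An era fits inside if it starts at or after 538.8 Ma and ends at or before 66 Ma; oldest first that gives Paleozoic, Mesozoic.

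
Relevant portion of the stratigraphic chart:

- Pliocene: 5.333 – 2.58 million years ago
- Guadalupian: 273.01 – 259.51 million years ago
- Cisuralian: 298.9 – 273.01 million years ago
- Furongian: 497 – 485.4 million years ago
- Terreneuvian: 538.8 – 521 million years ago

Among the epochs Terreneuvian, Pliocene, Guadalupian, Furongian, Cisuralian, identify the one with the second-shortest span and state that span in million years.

Start − end for each: Terreneuvian 538.8 − 521 = 17.8; Pliocene 5.333 − 2.58 = 2.753; Guadalupian 273.01 − 259.51 = 13.5; Furongian 497 − 485.4 = 11.6; Cisuralian 298.9 − 273.01 = 25.89.
Ranking these from shortest: Pliocene < Furongian < Guadalupian < Terreneuvian < Cisuralian.
Position 2 in that ranking is Furongian, which lasted 11.6 Myr.

Furongian, 11.6 million years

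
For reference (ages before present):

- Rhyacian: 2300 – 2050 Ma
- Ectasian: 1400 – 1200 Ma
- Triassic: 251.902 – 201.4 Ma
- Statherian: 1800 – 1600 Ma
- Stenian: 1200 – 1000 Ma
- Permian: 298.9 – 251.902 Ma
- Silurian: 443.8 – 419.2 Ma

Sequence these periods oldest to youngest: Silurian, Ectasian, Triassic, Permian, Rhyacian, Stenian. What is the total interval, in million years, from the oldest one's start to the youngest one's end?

Rhyacian, Ectasian, Stenian, Silurian, Permian, Triassic; total span 2098.6 Myr

From the excerpt: Silurian 443.8–419.2; Ectasian 1400–1200; Triassic 251.902–201.4; Permian 298.9–251.902; Rhyacian 2300–2050; Stenian 1200–1000 (Ma).
Larger Ma is earlier, so the oldest is Rhyacian and the youngest is Triassic; oldest to youngest: Rhyacian, Ectasian, Stenian, Silurian, Permian, Triassic.
Oldest start 2300 minus youngest end 201.4 gives 2098.6 Myr overall.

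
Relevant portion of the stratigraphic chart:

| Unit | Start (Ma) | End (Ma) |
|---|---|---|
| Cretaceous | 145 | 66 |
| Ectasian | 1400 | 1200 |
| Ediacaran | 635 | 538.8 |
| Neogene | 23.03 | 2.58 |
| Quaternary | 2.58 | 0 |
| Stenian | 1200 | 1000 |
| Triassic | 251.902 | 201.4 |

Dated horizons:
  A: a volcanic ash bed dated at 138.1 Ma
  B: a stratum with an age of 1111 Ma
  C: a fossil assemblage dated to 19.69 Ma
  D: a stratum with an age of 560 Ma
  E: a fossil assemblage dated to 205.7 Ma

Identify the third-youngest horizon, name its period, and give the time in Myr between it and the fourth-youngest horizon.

Smaller Ma means younger, so youngest first: C 19.69 < A 138.1 < E 205.7 < D 560 < B 1111.
Counting 3 along gives E (205.7 Ma); the excerpt puts that inside the Triassic, 251.902–201.4 Ma.
Next in line is D (560 Ma), and 560 − 205.7 = 354.3 Myr.

E, in the Triassic; 354.3 million years to D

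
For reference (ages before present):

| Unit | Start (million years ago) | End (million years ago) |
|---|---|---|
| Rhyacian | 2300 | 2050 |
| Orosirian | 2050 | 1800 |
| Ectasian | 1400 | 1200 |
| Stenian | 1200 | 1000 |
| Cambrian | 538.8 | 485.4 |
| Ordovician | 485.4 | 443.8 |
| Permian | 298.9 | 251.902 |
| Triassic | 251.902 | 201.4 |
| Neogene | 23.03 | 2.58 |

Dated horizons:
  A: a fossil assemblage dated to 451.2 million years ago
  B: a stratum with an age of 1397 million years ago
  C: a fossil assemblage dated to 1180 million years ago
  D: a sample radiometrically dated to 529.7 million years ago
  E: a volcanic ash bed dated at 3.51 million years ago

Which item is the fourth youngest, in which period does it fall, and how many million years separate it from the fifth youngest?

Sorted youngest-first by Ma: E (3.51), A (451.2), D (529.7), C (1180), B (1397).
The fourth youngest is C at 1180 Ma, which lies in 1200–1000 Ma: the Stenian.
The fifth youngest is B at 1397 Ma; separation = |1180 − 1397| = 217 Myr.

C, in the Stenian; 217 million years to B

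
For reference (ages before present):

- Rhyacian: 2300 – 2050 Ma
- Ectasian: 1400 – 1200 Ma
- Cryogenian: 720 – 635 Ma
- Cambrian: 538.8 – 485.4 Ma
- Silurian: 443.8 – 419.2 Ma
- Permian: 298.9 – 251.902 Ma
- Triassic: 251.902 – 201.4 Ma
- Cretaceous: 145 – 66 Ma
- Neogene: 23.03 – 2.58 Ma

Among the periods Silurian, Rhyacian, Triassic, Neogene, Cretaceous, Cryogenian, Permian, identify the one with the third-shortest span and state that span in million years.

Start − end for each: Silurian 443.8 − 419.2 = 24.6; Rhyacian 2300 − 2050 = 250; Triassic 251.902 − 201.4 = 50.502; Neogene 23.03 − 2.58 = 20.45; Cretaceous 145 − 66 = 79; Cryogenian 720 − 635 = 85; Permian 298.9 − 251.902 = 46.998.
Ranking these from shortest: Neogene < Silurian < Permian < Triassic < Cretaceous < Cryogenian < Rhyacian.
Position 3 in that ranking is Permian, which lasted 46.998 Myr.

Permian, 46.998 million years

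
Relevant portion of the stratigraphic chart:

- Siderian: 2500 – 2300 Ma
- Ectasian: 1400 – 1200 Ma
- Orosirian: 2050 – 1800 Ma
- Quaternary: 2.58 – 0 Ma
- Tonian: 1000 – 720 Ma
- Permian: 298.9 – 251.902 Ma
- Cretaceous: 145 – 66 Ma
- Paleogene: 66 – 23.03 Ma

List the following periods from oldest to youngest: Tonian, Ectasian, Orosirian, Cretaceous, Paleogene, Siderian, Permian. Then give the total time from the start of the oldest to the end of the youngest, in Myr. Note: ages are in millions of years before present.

From the excerpt: Tonian 1000–720; Ectasian 1400–1200; Orosirian 2050–1800; Cretaceous 145–66; Paleogene 66–23.03; Siderian 2500–2300; Permian 298.9–251.902 (Ma).
Larger Ma is earlier, so the oldest is Siderian and the youngest is Paleogene; oldest to youngest: Siderian, Orosirian, Ectasian, Tonian, Permian, Cretaceous, Paleogene.
Oldest start 2500 minus youngest end 23.03 gives 2476.97 Myr overall.

Siderian, Orosirian, Ectasian, Tonian, Permian, Cretaceous, Paleogene; total span 2476.97 Myr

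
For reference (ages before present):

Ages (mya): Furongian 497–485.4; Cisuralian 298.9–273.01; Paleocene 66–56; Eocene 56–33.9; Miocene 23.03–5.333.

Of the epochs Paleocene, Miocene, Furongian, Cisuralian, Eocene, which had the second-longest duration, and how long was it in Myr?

Durations: Paleocene 10; Miocene 17.697; Furongian 11.6; Cisuralian 25.89; Eocene 22.1 Myr.
Sorted longest-first: Cisuralian (25.89), Eocene (22.1), Miocene (17.697), Furongian (11.6), Paleocene (10).
The second longest is Eocene at 22.1 Myr.

Eocene, 22.1 million years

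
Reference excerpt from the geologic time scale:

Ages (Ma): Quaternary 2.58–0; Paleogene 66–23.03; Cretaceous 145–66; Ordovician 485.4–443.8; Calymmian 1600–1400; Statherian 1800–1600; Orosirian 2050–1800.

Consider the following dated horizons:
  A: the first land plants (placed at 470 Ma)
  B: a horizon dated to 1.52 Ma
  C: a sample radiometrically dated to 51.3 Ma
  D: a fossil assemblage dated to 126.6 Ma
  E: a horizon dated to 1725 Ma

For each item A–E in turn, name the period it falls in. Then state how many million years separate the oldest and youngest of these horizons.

A — Ordovician; B — Quaternary; C — Paleogene; D — Cretaceous; E — Statherian; span 1723.48 million years

Match each age against the start–end ranges in the excerpt: A = 470 Ma → Ordovician (485.4–443.8); B = 1.52 Ma → Quaternary (2.58–0); C = 51.3 Ma → Paleogene (66–23.03); D = 126.6 Ma → Cretaceous (145–66); E = 1725 Ma → Statherian (1800–1600).
The largest age is 1725 Ma and the smallest is 1.52 Ma; their difference is 1723.48 Myr.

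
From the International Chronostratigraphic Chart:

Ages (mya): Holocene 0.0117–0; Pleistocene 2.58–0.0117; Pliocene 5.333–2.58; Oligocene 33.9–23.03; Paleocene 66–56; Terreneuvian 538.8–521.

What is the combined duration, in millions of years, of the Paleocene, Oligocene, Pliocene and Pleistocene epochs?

Each duration: Paleocene = 10; Oligocene = 10.87; Pliocene = 2.753; Pleistocene = 2.5683.
Sum: 10 + 10.87 + 2.753 + 2.5683 = 26.1913 Myr.

26.1913 million years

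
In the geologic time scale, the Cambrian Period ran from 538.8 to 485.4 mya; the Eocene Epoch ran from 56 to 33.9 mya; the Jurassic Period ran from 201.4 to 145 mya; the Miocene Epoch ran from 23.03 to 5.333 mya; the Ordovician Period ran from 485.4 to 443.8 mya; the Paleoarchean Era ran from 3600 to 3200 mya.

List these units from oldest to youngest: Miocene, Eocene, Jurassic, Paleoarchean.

Paleoarchean, Jurassic, Eocene, Miocene

Read off each span (Ma): Miocene 23.03–5.333; Eocene 56–33.9; Jurassic 201.4–145; Paleoarchean 3600–3200.
Larger Ma is older, so oldest→youngest is Paleoarchean, Jurassic, Eocene, Miocene.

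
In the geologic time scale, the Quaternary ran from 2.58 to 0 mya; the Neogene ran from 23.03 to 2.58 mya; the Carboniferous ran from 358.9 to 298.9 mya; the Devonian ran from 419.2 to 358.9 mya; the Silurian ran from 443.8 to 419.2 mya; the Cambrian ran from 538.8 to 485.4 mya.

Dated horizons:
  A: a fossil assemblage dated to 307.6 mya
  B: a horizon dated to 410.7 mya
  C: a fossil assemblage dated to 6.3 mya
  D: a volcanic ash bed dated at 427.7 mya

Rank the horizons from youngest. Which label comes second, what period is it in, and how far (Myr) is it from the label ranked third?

Sorted youngest-first by Ma: C (6.3), A (307.6), B (410.7), D (427.7).
The second youngest is A at 307.6 Ma, which lies in 358.9–298.9 Ma: the Carboniferous.
The third youngest is B at 410.7 Ma; separation = |307.6 − 410.7| = 103.1 Myr.

A, in the Carboniferous; 103.1 million years to B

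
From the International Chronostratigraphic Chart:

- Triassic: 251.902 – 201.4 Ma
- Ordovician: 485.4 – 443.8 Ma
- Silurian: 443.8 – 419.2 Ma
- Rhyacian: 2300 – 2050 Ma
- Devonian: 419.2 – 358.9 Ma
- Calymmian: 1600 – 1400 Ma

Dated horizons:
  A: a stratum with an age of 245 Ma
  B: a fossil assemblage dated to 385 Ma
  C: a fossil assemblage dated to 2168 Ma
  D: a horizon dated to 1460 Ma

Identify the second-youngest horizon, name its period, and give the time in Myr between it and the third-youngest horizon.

B, in the Devonian; 1075 million years to D

Sorted youngest-first by Ma: A (245), B (385), D (1460), C (2168).
The second youngest is B at 385 Ma, which lies in 419.2–358.9 Ma: the Devonian.
The third youngest is D at 1460 Ma; separation = |385 − 1460| = 1075 Myr.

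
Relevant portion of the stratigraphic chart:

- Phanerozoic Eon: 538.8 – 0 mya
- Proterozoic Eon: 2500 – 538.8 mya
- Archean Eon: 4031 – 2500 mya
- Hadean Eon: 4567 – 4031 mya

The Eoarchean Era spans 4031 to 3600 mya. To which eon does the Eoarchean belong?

Archean

The Eoarchean (4031–3600 Ma) lies entirely within 4031–2500 Ma, the Archean Eon.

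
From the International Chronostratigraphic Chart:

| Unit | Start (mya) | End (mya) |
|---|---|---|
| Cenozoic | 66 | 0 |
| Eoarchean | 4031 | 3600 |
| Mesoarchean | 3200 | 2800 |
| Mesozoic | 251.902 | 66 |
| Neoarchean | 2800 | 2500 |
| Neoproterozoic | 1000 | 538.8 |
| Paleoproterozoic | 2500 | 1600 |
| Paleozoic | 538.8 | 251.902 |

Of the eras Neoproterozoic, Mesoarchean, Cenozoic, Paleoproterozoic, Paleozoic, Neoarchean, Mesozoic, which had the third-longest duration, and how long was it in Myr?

Start − end for each: Neoproterozoic 1000 − 538.8 = 461.2; Mesoarchean 3200 − 2800 = 400; Cenozoic 66 − 0 = 66; Paleoproterozoic 2500 − 1600 = 900; Paleozoic 538.8 − 251.902 = 286.898; Neoarchean 2800 − 2500 = 300; Mesozoic 251.902 − 66 = 185.902.
Ranking these from longest: Paleoproterozoic > Neoproterozoic > Mesoarchean > Neoarchean > Paleozoic > Mesozoic > Cenozoic.
Position 3 in that ranking is Mesoarchean, which lasted 400 Myr.

Mesoarchean, 400 million years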